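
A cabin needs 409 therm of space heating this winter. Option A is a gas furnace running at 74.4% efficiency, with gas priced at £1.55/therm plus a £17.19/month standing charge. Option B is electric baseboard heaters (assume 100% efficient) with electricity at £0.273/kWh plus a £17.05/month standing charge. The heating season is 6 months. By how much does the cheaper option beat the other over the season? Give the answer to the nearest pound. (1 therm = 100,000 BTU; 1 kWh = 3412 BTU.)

Heat load = 409 therm × 100,000 = 40,900,000 BTU
Gas: input = 40,900,000 / 0.744 = 54,973,118 BTU = 549.7 therm → 549.7 × £1.55 = £852.08; + 6 × £17.19 standing = £955.22
Electric: 40,900,000 BTU / 3412 = 11,990 kWh → × £0.273 = £3,272.48; + 6 × £17.05 standing = £3,374.78
Difference = |£955.22 − £3,374.78| = £2,419.56 ≈ £2420

£2420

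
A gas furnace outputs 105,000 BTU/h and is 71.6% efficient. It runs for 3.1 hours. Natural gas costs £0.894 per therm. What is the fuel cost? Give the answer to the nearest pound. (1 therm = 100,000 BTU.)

Heat delivered = 105,000 BTU/h × 3.1 h = 325,500 BTU
Gas input = 325,500 / 0.716 = 454,609 BTU
= 454,609 / 100,000 = 4.546 therm
Cost = 4.546 × £0.894/therm = £4.06 ≈ £4

£4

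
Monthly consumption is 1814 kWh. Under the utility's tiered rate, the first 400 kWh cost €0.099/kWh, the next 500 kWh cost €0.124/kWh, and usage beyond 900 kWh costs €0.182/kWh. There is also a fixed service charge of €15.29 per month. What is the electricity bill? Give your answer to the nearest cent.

First 400 kWh × €0.099 = €39.60
Next 500 kWh × €0.124 = €62.00
Remaining 914 kWh × €0.182 = €166.35
Energy charge = €267.95; + service €15.29 = €283.24

€283.24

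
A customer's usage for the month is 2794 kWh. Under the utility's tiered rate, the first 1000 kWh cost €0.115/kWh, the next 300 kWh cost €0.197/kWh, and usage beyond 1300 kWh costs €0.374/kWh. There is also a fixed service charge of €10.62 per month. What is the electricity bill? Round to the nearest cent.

€743.48

First 1000 kWh × €0.115 = €115.00
Next 300 kWh × €0.197 = €59.10
Remaining 1494 kWh × €0.374 = €558.76
Energy charge = €732.86; + service €10.62 = €743.48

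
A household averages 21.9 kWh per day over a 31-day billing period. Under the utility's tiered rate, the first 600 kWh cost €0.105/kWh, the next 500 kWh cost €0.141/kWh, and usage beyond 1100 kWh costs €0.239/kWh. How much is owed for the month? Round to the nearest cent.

Usage = 21.9 kWh/day × 31 days = 678.9 kWh
First 600 kWh × €0.105 = €63.00
Next 78.9 kWh × €0.141 = €11.12
Remaining tier: 0 kWh (not reached)
Total = €74.12

€74.12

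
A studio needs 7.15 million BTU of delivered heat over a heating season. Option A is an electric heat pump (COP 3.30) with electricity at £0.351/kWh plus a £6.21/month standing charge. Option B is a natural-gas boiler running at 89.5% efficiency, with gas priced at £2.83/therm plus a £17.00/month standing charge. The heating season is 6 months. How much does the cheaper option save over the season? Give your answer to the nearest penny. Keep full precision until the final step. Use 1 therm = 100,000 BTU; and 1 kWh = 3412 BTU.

Heat load = 7.15 × 10⁶ BTU = 7,150,000 BTU
Gas: input = 7,150,000 / 0.895 = 7,988,827 BTU = 79.89 therm → 79.89 × £2.83 = £226.08; + 6 × £17.00 standing = £328.08
Heat pump: 7,150,000 BTU / 3412 = 2,096 kWh heat; / 3.30 = 635 kWh in → × £0.351 = £222.89; + 6 × £6.21 standing = £260.15
Difference = |£328.08 − £260.15| = £67.93

£67.93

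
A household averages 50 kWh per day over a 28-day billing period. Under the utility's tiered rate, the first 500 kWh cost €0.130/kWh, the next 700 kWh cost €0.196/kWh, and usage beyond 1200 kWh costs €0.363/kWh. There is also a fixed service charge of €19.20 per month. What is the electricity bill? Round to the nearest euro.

€294

Usage = 50 kWh/day × 28 days = 1400 kWh
First 500 kWh × €0.130 = €65.00
Next 700 kWh × €0.196 = €137.20
Remaining 200 kWh × €0.363 = €72.60
Energy charge = €274.80; + service €19.20 = €294.00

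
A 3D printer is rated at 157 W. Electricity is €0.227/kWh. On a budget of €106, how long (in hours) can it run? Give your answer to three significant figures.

2970 h

Energy budget = €106 / €0.227 per kWh = 467 kWh = 466,960 Wh
Runtime = 466,960 Wh / 157 W = 2,974 h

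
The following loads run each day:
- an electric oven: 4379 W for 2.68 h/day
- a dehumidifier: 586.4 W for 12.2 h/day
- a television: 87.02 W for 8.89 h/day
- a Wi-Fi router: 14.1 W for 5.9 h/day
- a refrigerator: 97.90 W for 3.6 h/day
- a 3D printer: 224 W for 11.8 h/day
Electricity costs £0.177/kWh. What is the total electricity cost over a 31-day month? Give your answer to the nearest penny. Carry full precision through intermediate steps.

£124.79

electric oven: 4379 W × 2.68 h × 31 d = 363,807 Wh = 363.8 kWh
dehumidifier: 586.4 W × 12.2 h × 31 d = 221,776 Wh = 221.8 kWh
television: 87.02 W × 8.89 h × 31 d = 23,982 Wh = 23.98 kWh
Wi-Fi router: 14.1 W × 5.9 h × 31 d = 2,579 Wh = 2.579 kWh
refrigerator: 97.90 W × 3.6 h × 31 d = 10,926 Wh = 10.93 kWh
3D printer: 224 W × 11.8 h × 31 d = 81,939 Wh = 81.94 kWh
Total energy = 363.8 + 221.8 + 23.98 + 2.579 + 10.93 + 81.94 = 705 kWh
Cost = 705 kWh × £0.177 = £124.79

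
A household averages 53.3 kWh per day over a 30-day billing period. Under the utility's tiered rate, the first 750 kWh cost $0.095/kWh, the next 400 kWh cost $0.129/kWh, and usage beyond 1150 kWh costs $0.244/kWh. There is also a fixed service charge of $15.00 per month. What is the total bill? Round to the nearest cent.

Usage = 53.3 kWh/day × 30 days = 1599 kWh
First 750 kWh × $0.095 = $71.25
Next 400 kWh × $0.129 = $51.60
Remaining 449 kWh × $0.244 = $109.56
Energy charge = $232.41; + service $15.00 = $247.41

$247.41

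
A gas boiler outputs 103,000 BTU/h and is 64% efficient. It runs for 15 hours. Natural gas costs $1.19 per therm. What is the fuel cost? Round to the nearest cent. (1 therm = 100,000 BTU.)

$28.73

Heat delivered = 103,000 BTU/h × 15 h = 1,545,000 BTU
Gas input = 1,545,000 / 0.64 = 2,414,062 BTU
= 2,414,062 / 100,000 = 24.14 therm
Cost = 24.14 × $1.19/therm = $28.73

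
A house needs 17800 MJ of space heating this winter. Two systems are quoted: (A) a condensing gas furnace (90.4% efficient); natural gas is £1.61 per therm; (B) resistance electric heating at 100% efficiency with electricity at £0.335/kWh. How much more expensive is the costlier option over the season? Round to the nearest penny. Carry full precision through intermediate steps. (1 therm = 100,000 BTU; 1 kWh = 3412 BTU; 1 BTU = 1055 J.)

£1356.06

Heat load = 17800 MJ = 17,800,000,000 J / 1055 = 16,872,038 BTU
Gas: input = 16,872,038 / 0.904 = 18,663,759 BTU = 186.6 therm → 186.6 × £1.61 = £300.49
Electric: 16,872,038 BTU / 3412 = 4,945 kWh → × £0.335 = £1,656.55
Difference = |£300.49 − £1,656.55| = £1,356.06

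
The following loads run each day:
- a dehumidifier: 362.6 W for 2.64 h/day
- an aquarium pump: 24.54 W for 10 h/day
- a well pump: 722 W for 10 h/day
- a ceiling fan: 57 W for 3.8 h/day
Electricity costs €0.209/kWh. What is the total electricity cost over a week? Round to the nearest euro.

€13

dehumidifier: 362.6 W × 2.64 h × 7 d = 6,701 Wh = 6.701 kWh
aquarium pump: 24.54 W × 10 h × 7 d = 1,718 Wh = 1.718 kWh
well pump: 722 W × 10 h × 7 d = 50,540 Wh = 50.54 kWh
ceiling fan: 57 W × 3.8 h × 7 d = 1,516 Wh = 1.516 kWh
Total energy = 6.701 + 1.718 + 50.54 + 1.516 = 60.47 kWh
Cost = 60.47 kWh × €0.209 = €12.64 ≈ €13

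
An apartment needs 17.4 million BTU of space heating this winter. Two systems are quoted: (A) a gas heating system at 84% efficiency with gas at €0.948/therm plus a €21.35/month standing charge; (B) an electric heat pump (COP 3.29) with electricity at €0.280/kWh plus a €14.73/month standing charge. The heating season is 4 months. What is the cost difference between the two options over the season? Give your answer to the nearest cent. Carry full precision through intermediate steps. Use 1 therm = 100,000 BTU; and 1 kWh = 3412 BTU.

€211.16

Heat load = 17.4 × 10⁶ BTU = 17,400,000 BTU
Gas: input = 17,400,000 / 0.84 = 20,714,286 BTU = 207.1 therm → 207.1 × €0.948 = €196.37; + 4 × €21.35 standing = €281.77
Heat pump: 17,400,000 BTU / 3412 = 5,100 kWh heat; / 3.29 = 1,550 kWh in → × €0.280 = €434.01; + 4 × €14.73 standing = €492.93
Difference = |€281.77 − €492.93| = €211.16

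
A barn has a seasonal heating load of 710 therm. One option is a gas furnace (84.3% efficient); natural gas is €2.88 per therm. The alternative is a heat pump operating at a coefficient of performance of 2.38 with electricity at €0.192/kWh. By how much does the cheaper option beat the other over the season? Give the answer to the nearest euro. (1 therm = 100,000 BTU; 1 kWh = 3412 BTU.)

€747

Heat load = 710 therm × 100,000 = 71,000,000 BTU
Gas: input = 71,000,000 / 0.843 = 84,223,013 BTU = 842.2 therm → 842.2 × €2.88 = €2,425.62
Heat pump: 71,000,000 BTU / 3412 = 20,810 kWh heat; / 2.38 = 8,743 kWh in → × €0.192 = €1,678.70
Difference = |€2,425.62 − €1,678.70| = €746.92 ≈ €747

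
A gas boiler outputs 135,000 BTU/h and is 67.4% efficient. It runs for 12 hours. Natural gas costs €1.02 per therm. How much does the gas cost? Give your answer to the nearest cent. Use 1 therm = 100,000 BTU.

Heat delivered = 135,000 BTU/h × 12 h = 1,620,000 BTU
Gas input = 1,620,000 / 0.674 = 2,403,561 BTU
= 2,403,561 / 100,000 = 24.04 therm
Cost = 24.04 × €1.02/therm = €24.52

€24.52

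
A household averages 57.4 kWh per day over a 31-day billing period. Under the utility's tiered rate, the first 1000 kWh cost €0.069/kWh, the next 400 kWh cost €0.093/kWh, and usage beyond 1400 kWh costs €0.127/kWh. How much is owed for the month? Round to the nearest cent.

€154.38

Usage = 57.4 kWh/day × 31 days = 1779.4 kWh
First 1000 kWh × €0.069 = €69.00
Next 400 kWh × €0.093 = €37.20
Remaining 379.4 kWh × €0.127 = €48.18
Total = €154.38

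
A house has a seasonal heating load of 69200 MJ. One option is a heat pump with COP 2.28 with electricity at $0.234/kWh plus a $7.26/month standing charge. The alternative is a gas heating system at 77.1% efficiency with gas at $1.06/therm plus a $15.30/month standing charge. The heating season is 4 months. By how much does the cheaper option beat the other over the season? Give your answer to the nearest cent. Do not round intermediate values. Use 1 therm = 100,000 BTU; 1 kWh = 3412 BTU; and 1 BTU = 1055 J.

$1039.04

Heat load = 69200 MJ = 69,200,000,000 J / 1055 = 65,592,417 BTU
Gas: input = 65,592,417 / 0.771 = 85,074,471 BTU = 850.7 therm → 850.7 × $1.06 = $901.79; + 4 × $15.30 standing = $962.99
Heat pump: 65,592,417 BTU / 3412 = 19,220 kWh heat; / 2.28 = 8,432 kWh in → × $0.234 = $1,972.99; + 4 × $7.26 standing = $2,002.03
Difference = |$962.99 − $2,002.03| = $1,039.04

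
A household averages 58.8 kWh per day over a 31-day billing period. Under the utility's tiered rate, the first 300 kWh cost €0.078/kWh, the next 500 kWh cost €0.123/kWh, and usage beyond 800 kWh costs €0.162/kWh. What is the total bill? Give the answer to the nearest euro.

€251

Usage = 58.8 kWh/day × 31 days = 1822.8 kWh
First 300 kWh × €0.078 = €23.40
Next 500 kWh × €0.123 = €61.50
Remaining 1022.8 kWh × €0.162 = €165.69
Total = €250.59 ≈ €251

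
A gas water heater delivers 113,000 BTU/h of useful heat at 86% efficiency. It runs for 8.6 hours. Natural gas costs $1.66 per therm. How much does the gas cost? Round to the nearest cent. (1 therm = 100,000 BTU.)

Heat delivered = 113,000 BTU/h × 8.6 h = 971,800 BTU
Gas input = 971,800 / 0.86 = 1,130,000 BTU
= 1,130,000 / 100,000 = 11.3 therm
Cost = 11.3 × $1.66/therm = $18.76

$18.76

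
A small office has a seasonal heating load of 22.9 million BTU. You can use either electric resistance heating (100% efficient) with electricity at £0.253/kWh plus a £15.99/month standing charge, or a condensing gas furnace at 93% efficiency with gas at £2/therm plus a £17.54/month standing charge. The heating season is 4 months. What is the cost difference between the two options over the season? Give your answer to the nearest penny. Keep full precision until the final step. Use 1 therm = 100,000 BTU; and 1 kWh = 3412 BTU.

£1199.36

Heat load = 22.9 × 10⁶ BTU = 22,900,000 BTU
Gas: input = 22,900,000 / 0.93 = 24,623,656 BTU = 246.2 therm → 246.2 × £2 = £492.47; + 4 × £17.54 standing = £562.63
Electric: 22,900,000 BTU / 3412 = 6,712 kWh → × £0.253 = £1,698.04; + 4 × £15.99 standing = £1,762.00
Difference = |£562.63 − £1,762.00| = £1,199.36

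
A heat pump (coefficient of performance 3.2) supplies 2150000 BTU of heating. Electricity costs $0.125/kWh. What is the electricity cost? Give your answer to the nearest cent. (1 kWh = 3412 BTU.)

Heat delivered = 2,150,000 BTU / 3412 = 630.1 kWh
Electrical input = 630.1 kWh / 3.2 = 196.9 kWh
Cost = 196.9 × $0.125/kWh = $24.61

$24.61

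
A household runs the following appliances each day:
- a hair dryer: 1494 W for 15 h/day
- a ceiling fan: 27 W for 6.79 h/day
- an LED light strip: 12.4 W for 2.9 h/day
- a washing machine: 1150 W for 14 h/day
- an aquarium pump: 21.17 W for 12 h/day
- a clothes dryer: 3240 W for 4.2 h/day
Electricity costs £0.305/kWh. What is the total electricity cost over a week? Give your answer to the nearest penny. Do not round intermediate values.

£112.28

hair dryer: 1494 W × 15 h × 7 d = 156,870 Wh = 156.9 kWh
ceiling fan: 27 W × 6.79 h × 7 d = 1,283 Wh = 1.283 kWh
LED light strip: 12.4 W × 2.9 h × 7 d = 252 Wh = 0.2517 kWh
washing machine: 1150 W × 14 h × 7 d = 112,700 Wh = 112.7 kWh
aquarium pump: 21.17 W × 12 h × 7 d = 1,778 Wh = 1.778 kWh
clothes dryer: 3240 W × 4.2 h × 7 d = 95,256 Wh = 95.26 kWh
Total energy = 156.9 + 1.283 + 0.2517 + 112.7 + 1.778 + 95.26 = 368.1 kWh
Cost = 368.1 kWh × £0.305 = £112.28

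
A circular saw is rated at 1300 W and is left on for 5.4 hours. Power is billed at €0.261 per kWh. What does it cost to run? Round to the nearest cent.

€1.83

Energy = 1300 W × 5.4 h = 7,020 Wh = 7.02 kWh
Cost = 7.02 kWh × €0.261/kWh = €1.83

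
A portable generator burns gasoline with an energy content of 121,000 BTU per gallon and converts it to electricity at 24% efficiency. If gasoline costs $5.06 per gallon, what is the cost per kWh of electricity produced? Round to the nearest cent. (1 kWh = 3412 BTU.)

$0.59

Electrical output per gallon = 121,000 BTU × 0.24 / 3412 BTU/kWh = 8.511 kWh
Cost per kWh = $5.06 / 8.511 kWh = $0.595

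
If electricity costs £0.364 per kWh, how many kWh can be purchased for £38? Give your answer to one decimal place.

104.4 kWh

£38 / £0.364 per kWh = 104.4 kWh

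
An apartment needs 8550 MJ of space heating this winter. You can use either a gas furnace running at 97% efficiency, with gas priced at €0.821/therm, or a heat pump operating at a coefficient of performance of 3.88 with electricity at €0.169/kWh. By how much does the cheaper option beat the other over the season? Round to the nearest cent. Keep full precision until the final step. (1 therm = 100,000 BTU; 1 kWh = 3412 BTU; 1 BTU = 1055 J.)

Heat load = 8550 MJ = 8,550,000,000 J / 1055 = 8,104,265 BTU
Gas: input = 8,104,265 / 0.970 = 8,354,913 BTU = 83.55 therm → 83.55 × €0.821 = €68.59
Heat pump: 8,104,265 BTU / 3412 = 2,375 kWh heat; / 3.88 = 612.2 kWh in → × €0.169 = €103.46
Difference = |€68.59 − €103.46| = €34.86

€34.86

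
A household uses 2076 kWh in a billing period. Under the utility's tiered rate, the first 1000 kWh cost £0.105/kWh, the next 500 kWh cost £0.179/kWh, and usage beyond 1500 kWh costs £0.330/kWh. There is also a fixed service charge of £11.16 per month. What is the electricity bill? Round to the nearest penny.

£395.74

First 1000 kWh × £0.105 = £105.00
Next 500 kWh × £0.179 = £89.50
Remaining 576 kWh × £0.330 = £190.08
Energy charge = £384.58; + service £11.16 = £395.74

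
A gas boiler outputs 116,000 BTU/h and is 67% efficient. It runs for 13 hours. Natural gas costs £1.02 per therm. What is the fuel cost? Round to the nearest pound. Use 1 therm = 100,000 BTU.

£23

Heat delivered = 116,000 BTU/h × 13 h = 1,508,000 BTU
Gas input = 1,508,000 / 0.67 = 2,250,746 BTU
= 2,250,746 / 100,000 = 22.51 therm
Cost = 22.51 × £1.02/therm = £22.96 ≈ £23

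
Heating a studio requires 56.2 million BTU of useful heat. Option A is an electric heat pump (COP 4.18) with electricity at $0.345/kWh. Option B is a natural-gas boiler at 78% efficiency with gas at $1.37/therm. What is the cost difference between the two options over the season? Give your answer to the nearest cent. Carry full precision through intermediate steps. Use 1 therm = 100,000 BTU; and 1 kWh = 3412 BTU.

Heat load = 56.2 × 10⁶ BTU = 56,200,000 BTU
Gas: input = 56,200,000 / 0.78 = 72,051,282 BTU = 720.5 therm → 720.5 × $1.37 = $987.10
Heat pump: 56,200,000 BTU / 3412 = 16,470 kWh heat; / 4.18 = 3,940 kWh in → × $0.345 = $1,359.47
Difference = |$987.10 − $1,359.47| = $372.37

$372.37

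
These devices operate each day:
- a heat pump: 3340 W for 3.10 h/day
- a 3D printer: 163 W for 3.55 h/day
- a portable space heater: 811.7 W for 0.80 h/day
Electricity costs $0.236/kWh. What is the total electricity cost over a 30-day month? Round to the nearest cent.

heat pump: 3340 W × 3.10 h × 30 d = 310,620 Wh = 310.6 kWh
3D printer: 163 W × 3.55 h × 30 d = 17,360 Wh = 17.36 kWh
portable space heater: 811.7 W × 0.80 h × 30 d = 19,481 Wh = 19.48 kWh
Total energy = 310.6 + 17.36 + 19.48 = 347.5 kWh
Cost = 347.5 kWh × $0.236 = $82.00

$82.00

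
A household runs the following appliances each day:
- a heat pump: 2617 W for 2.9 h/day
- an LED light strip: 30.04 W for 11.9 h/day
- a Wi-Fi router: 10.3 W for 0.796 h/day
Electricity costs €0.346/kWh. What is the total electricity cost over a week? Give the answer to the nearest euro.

heat pump: 2617 W × 2.9 h × 7 d = 53,125 Wh = 53.13 kWh
LED light strip: 30.04 W × 11.9 h × 7 d = 2,502 Wh = 2.502 kWh
Wi-Fi router: 10.3 W × 0.796 h × 7 d = 57 Wh = 0.05739 kWh
Total energy = 53.13 + 2.502 + 0.05739 = 55.68 kWh
Cost = 55.68 kWh × €0.346 = €19.27 ≈ €19

€19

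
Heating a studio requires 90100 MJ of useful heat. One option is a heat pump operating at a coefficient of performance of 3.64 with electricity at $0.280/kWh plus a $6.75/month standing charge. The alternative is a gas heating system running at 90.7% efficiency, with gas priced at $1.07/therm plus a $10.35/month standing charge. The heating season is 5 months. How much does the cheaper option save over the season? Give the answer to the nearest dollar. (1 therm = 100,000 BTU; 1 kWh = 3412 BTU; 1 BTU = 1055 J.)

$900

Heat load = 90100 MJ = 90,100,000,000 J / 1055 = 85,402,844 BTU
Gas: input = 85,402,844 / 0.907 = 94,159,695 BTU = 941.6 therm → 941.6 × $1.07 = $1,007.51; + 5 × $10.35 standing = $1,059.26
Heat pump: 85,402,844 BTU / 3412 = 25,030 kWh heat; / 3.64 = 6,876 kWh in → × $0.280 = $1,925.40; + 5 × $6.75 standing = $1,959.15
Difference = |$1,059.26 − $1,959.15| = $899.89 ≈ $900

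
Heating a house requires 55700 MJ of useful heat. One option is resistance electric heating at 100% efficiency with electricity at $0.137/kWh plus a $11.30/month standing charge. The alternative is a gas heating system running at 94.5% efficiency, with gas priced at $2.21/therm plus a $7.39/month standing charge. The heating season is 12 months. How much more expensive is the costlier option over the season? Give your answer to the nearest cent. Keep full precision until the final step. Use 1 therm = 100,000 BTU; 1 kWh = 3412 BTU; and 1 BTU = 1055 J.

$932.11

Heat load = 55700 MJ = 55,700,000,000 J / 1055 = 52,796,209 BTU
Gas: input = 52,796,209 / 0.945 = 55,869,004 BTU = 558.7 therm → 558.7 × $2.21 = $1,234.70; + 12 × $7.39 standing = $1,323.38
Electric: 52,796,209 BTU / 3412 = 15,470 kWh → × $0.137 = $2,119.89; + 12 × $11.30 standing = $2,255.49
Difference = |$1,323.38 − $2,255.49| = $932.11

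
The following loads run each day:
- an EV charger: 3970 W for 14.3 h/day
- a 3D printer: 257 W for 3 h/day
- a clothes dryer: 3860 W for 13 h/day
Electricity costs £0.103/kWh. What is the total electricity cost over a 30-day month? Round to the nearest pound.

£333

EV charger: 3970 W × 14.3 h × 30 d = 1,703,130 Wh = 1,703 kWh
3D printer: 257 W × 3 h × 30 d = 23,130 Wh = 23.13 kWh
clothes dryer: 3860 W × 13 h × 30 d = 1,505,400 Wh = 1,505 kWh
Total energy = 1,703 + 23.13 + 1,505 = 3,232 kWh
Cost = 3,232 kWh × £0.103 = £332.86 ≈ £333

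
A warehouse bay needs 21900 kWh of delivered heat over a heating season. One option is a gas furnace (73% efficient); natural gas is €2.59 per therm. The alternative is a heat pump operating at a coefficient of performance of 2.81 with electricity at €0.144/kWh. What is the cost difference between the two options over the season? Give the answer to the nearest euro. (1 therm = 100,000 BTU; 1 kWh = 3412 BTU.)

€1529

Heat load = 21900 kWh × 3412 = 74,722,800 BTU
Gas: input = 74,722,800 / 0.73 = 102,360,000 BTU = 1,024 therm → 1,024 × €2.59 = €2,651.12
Heat pump: 74,722,800 BTU / 3412 = 21,900 kWh heat; / 2.81 = 7,794 kWh in → × €0.144 = €1,122.28
Difference = |€2,651.12 − €1,122.28| = €1,528.85 ≈ €1529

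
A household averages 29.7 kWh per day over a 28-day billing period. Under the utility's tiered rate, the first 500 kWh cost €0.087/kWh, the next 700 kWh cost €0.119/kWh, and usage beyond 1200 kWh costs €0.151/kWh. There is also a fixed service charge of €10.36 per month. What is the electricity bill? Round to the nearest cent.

Usage = 29.7 kWh/day × 28 days = 831.6 kWh
First 500 kWh × €0.087 = €43.50
Next 331.6 kWh × €0.119 = €39.46
Remaining tier: 0 kWh (not reached)
Energy charge = €82.96; + service €10.36 = €93.32

€93.32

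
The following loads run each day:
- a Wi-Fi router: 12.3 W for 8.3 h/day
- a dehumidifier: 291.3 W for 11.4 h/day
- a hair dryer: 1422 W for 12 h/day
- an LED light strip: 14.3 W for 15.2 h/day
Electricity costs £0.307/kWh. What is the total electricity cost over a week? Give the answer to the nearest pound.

£44

Wi-Fi router: 12.3 W × 8.3 h × 7 d = 715 Wh = 0.7146 kWh
dehumidifier: 291.3 W × 11.4 h × 7 d = 23,246 Wh = 23.25 kWh
hair dryer: 1422 W × 12 h × 7 d = 119,448 Wh = 119.4 kWh
LED light strip: 14.3 W × 15.2 h × 7 d = 1,522 Wh = 1.522 kWh
Total energy = 0.7146 + 23.25 + 119.4 + 1.522 = 144.9 kWh
Cost = 144.9 kWh × £0.307 = £44.49 ≈ £44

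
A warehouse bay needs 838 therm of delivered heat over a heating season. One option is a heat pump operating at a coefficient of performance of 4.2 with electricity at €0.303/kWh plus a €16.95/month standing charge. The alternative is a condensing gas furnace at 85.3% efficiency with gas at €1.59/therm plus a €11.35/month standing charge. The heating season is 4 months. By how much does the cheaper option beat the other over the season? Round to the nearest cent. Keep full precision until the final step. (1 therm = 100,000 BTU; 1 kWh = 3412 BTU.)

Heat load = 838 therm × 100,000 = 83,800,000 BTU
Gas: input = 83,800,000 / 0.853 = 98,241,501 BTU = 982.4 therm → 982.4 × €1.59 = €1,562.04; + 4 × €11.35 standing = €1,607.44
Heat pump: 83,800,000 BTU / 3412 = 24,560 kWh heat; / 4.2 = 5,848 kWh in → × €0.303 = €1,771.86; + 4 × €16.95 standing = €1,839.66
Difference = |€1,607.44 − €1,839.66| = €232.22

€232.22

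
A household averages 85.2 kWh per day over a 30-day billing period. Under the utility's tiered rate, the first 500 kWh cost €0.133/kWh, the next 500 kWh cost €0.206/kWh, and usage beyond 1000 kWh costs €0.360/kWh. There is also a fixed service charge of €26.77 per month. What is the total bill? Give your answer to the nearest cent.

€756.43

Usage = 85.2 kWh/day × 30 days = 2556 kWh
First 500 kWh × €0.133 = €66.50
Next 500 kWh × €0.206 = €103.00
Remaining 1556 kWh × €0.360 = €560.16
Energy charge = €729.66; + service €26.77 = €756.43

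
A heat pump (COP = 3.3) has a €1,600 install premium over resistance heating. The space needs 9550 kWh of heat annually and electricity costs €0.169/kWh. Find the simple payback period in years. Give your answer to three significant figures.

1.42 years

Resistance: 9550 kWh × €0.169 = €1,613.95/yr
Heat pump: 9550 / 3.3 = 2894 kWh in → × €0.169 = €489.08/yr
Annual savings = €1,124.87
Payback = €1,600 / €1,124.87 = 1.42 years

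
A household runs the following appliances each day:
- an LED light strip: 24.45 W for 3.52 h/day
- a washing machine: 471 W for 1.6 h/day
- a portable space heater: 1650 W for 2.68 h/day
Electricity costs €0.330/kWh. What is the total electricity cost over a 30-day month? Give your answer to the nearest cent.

LED light strip: 24.45 W × 3.52 h × 30 d = 2,582 Wh = 2.582 kWh
washing machine: 471 W × 1.6 h × 30 d = 22,608 Wh = 22.61 kWh
portable space heater: 1650 W × 2.68 h × 30 d = 132,660 Wh = 132.7 kWh
Total energy = 2.582 + 22.61 + 132.7 = 157.8 kWh
Cost = 157.8 kWh × €0.330 = €52.09

€52.09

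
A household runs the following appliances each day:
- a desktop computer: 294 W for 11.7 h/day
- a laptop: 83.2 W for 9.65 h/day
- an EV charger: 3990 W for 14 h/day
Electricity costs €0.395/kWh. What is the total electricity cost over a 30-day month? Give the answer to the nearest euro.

desktop computer: 294 W × 11.7 h × 30 d = 103,194 Wh = 103.2 kWh
laptop: 83.2 W × 9.65 h × 30 d = 24,086 Wh = 24.09 kWh
EV charger: 3990 W × 14 h × 30 d = 1,675,800 Wh = 1,676 kWh
Total energy = 103.2 + 24.09 + 1,676 = 1,803 kWh
Cost = 1,803 kWh × €0.395 = €712.22 ≈ €712

€712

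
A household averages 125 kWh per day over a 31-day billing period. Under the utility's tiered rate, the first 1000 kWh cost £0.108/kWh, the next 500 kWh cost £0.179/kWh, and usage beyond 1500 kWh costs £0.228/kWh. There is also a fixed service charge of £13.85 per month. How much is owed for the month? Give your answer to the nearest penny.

£752.85

Usage = 125 kWh/day × 31 days = 3875 kWh
First 1000 kWh × £0.108 = £108.00
Next 500 kWh × £0.179 = £89.50
Remaining 2375 kWh × £0.228 = £541.50
Energy charge = £739.00; + service £13.85 = £752.85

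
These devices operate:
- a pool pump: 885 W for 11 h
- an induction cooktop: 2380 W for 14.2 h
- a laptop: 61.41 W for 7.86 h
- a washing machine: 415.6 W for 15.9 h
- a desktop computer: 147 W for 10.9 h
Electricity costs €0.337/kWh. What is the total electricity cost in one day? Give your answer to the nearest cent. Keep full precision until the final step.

€17.60

pool pump: 885 W × 11 h = 9,735 Wh = 9.735 kWh
induction cooktop: 2380 W × 14.2 h = 33,796 Wh = 33.8 kWh
laptop: 61.41 W × 7.86 h = 483 Wh = 0.4827 kWh
washing machine: 415.6 W × 15.9 h = 6,608 Wh = 6.608 kWh
desktop computer: 147 W × 10.9 h = 1,602 Wh = 1.602 kWh
Total energy = 9.735 + 33.8 + 0.4827 + 6.608 + 1.602 = 52.22 kWh
Cost = 52.22 kWh × €0.337 = €17.60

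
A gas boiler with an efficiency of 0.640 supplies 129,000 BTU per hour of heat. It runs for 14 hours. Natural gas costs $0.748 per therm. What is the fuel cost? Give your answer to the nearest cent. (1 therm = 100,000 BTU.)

Heat delivered = 129,000 BTU/h × 14 h = 1,806,000 BTU
Gas input = 1,806,000 / 0.640 = 2,821,875 BTU
= 2,821,875 / 100,000 = 28.22 therm
Cost = 28.22 × $0.748/therm = $21.11

$21.11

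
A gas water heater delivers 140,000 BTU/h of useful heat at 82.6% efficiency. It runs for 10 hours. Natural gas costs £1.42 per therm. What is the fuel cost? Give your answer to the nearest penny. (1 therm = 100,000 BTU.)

£24.07

Heat delivered = 140,000 BTU/h × 10 h = 1,400,000 BTU
Gas input = 1,400,000 / 0.826 = 1,694,915 BTU
= 1,694,915 / 100,000 = 16.95 therm
Cost = 16.95 × £1.42/therm = £24.07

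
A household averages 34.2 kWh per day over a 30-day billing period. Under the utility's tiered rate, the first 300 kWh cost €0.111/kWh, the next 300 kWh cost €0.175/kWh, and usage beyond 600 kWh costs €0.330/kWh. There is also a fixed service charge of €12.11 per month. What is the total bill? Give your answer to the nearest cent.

€238.49

Usage = 34.2 kWh/day × 30 days = 1026 kWh
First 300 kWh × €0.111 = €33.30
Next 300 kWh × €0.175 = €52.50
Remaining 426 kWh × €0.330 = €140.58
Energy charge = €226.38; + service €12.11 = €238.49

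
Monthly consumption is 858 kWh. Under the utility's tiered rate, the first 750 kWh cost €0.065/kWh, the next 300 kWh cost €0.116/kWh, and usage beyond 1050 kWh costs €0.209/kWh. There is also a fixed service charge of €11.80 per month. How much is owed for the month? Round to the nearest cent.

First 750 kWh × €0.065 = €48.75
Next 108 kWh × €0.116 = €12.53
Remaining tier: 0 kWh (not reached)
Energy charge = €61.28; + service €11.80 = €73.08

€73.08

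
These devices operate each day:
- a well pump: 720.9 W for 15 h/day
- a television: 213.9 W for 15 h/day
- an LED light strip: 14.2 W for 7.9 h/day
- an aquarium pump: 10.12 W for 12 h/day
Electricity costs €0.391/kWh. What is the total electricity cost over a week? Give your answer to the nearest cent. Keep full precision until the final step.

well pump: 720.9 W × 15 h × 7 d = 75,694 Wh = 75.69 kWh
television: 213.9 W × 15 h × 7 d = 22,460 Wh = 22.46 kWh
LED light strip: 14.2 W × 7.9 h × 7 d = 785 Wh = 0.7853 kWh
aquarium pump: 10.12 W × 12 h × 7 d = 850 Wh = 0.8501 kWh
Total energy = 75.69 + 22.46 + 0.7853 + 0.8501 = 99.79 kWh
Cost = 99.79 kWh × €0.391 = €39.02

€39.02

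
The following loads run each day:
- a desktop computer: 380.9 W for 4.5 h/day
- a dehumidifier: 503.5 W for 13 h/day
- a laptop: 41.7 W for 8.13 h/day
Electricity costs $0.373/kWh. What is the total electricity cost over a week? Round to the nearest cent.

$22.45

desktop computer: 380.9 W × 4.5 h × 7 d = 11,998 Wh = 12 kWh
dehumidifier: 503.5 W × 13 h × 7 d = 45,818 Wh = 45.82 kWh
laptop: 41.7 W × 8.13 h × 7 d = 2,373 Wh = 2.373 kWh
Total energy = 12 + 45.82 + 2.373 = 60.19 kWh
Cost = 60.19 kWh × $0.373 = $22.45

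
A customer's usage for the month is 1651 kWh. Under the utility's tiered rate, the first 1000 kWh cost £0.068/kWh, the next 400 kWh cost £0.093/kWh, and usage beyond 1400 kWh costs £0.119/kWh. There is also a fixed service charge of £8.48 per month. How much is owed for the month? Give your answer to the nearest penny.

First 1000 kWh × £0.068 = £68.00
Next 400 kWh × £0.093 = £37.20
Remaining 251 kWh × £0.119 = £29.87
Energy charge = £135.07; + service £8.48 = £143.55

£143.55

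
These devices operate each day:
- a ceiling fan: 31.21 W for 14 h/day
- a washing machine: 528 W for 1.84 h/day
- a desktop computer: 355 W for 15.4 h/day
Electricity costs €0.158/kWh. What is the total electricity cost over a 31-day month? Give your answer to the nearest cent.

ceiling fan: 31.21 W × 14 h × 31 d = 13,545 Wh = 13.55 kWh
washing machine: 528 W × 1.84 h × 31 d = 30,117 Wh = 30.12 kWh
desktop computer: 355 W × 15.4 h × 31 d = 169,477 Wh = 169.5 kWh
Total energy = 13.55 + 30.12 + 169.5 = 213.1 kWh
Cost = 213.1 kWh × €0.158 = €33.68

€33.68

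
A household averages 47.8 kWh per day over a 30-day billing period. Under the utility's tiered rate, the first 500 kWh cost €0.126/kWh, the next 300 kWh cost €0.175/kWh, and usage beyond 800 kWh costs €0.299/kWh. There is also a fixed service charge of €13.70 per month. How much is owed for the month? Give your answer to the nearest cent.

€318.77

Usage = 47.8 kWh/day × 30 days = 1434 kWh
First 500 kWh × €0.126 = €63.00
Next 300 kWh × €0.175 = €52.50
Remaining 634 kWh × €0.299 = €189.57
Energy charge = €305.07; + service €13.70 = €318.77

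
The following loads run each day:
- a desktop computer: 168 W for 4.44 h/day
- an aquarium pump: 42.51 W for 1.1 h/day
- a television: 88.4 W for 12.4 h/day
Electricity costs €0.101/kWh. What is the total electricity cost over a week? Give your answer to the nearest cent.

desktop computer: 168 W × 4.44 h × 7 d = 5,221 Wh = 5.221 kWh
aquarium pump: 42.51 W × 1.1 h × 7 d = 327 Wh = 0.3273 kWh
television: 88.4 W × 12.4 h × 7 d = 7,673 Wh = 7.673 kWh
Total energy = 5.221 + 0.3273 + 7.673 = 13.22 kWh
Cost = 13.22 kWh × €0.101 = €1.34

€1.34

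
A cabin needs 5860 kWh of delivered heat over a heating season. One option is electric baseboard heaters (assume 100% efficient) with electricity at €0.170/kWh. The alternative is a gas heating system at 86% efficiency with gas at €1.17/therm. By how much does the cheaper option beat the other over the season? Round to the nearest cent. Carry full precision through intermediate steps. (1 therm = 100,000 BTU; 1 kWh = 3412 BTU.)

€724.18

Heat load = 5860 kWh × 3412 = 19,994,320 BTU
Gas: input = 19,994,320 / 0.860 = 23,249,209 BTU = 232.5 therm → 232.5 × €1.17 = €272.02
Electric: 19,994,320 BTU / 3412 = 5,860 kWh → × €0.170 = €996.20
Difference = |€272.02 − €996.20| = €724.18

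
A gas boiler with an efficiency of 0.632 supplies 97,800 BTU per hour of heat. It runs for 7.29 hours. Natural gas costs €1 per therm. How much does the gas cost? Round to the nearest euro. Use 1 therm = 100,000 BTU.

€11

Heat delivered = 97,800 BTU/h × 7.29 h = 712,962 BTU
Gas input = 712,962 / 0.632 = 1,128,104 BTU
= 1,128,104 / 100,000 = 11.28 therm
Cost = 11.28 × €1/therm = €11.28 ≈ €11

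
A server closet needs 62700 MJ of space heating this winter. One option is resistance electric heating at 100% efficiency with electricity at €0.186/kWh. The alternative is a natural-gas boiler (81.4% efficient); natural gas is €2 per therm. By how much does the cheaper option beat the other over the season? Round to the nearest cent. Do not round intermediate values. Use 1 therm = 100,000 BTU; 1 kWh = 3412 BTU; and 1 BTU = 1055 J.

€1779.58

Heat load = 62700 MJ = 62,700,000,000 J / 1055 = 59,431,280 BTU
Gas: input = 59,431,280 / 0.814 = 73,011,400 BTU = 730.1 therm → 730.1 × €2 = €1,460.23
Electric: 59,431,280 BTU / 3412 = 17,420 kWh → × €0.186 = €3,239.81
Difference = |€1,460.23 − €3,239.81| = €1,779.58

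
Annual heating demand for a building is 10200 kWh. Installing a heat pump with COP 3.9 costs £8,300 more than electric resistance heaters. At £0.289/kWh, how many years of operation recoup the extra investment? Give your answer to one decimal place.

Resistance: 10200 kWh × £0.289 = £2,947.80/yr
Heat pump: 10200 / 3.9 = 2615 kWh in → × £0.289 = £755.85/yr
Annual savings = £2,191.95
Payback = £8,300 / £2,191.95 = 3.79 years

3.8 years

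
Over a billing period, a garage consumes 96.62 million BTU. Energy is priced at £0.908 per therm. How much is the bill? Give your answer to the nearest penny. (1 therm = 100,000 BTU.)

£877.31

96.62 million BTU × (10 therm/million BTU) = 966.2 therm
Cost = 966.2 therm × £0.908/therm = £877.31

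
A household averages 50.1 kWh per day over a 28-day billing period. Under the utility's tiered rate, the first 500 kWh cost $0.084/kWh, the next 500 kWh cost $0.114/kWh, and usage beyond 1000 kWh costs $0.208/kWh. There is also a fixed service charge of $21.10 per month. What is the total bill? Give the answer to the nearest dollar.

Usage = 50.1 kWh/day × 28 days = 1402.8 kWh
First 500 kWh × $0.084 = $42.00
Next 500 kWh × $0.114 = $57.00
Remaining 402.8 kWh × $0.208 = $83.78
Energy charge = $182.78; + service $21.10 = $203.88 ≈ $204

$204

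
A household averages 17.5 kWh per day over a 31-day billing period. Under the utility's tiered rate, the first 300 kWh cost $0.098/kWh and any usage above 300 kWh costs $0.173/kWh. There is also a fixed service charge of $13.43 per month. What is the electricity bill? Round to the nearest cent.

$84.78

Usage = 17.5 kWh/day × 31 days = 542.5 kWh
First 300 kWh × $0.098 = $29.40
Remaining 242.5 kWh × $0.173 = $41.95
Energy charge = $71.35; + service $13.43 = $84.78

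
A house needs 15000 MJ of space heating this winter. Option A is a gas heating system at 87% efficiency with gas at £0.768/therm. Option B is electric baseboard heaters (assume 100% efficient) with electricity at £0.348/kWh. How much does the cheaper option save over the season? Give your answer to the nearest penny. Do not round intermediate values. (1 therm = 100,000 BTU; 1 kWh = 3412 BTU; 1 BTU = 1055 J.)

Heat load = 15000 MJ = 15,000,000,000 J / 1055 = 14,218,009 BTU
Gas: input = 14,218,009 / 0.87 = 16,342,540 BTU = 163.4 therm → 163.4 × £0.768 = £125.51
Electric: 14,218,009 BTU / 3412 = 4,167 kWh → × £0.348 = £1,450.14
Difference = |£125.51 − £1,450.14| = £1,324.63

£1324.63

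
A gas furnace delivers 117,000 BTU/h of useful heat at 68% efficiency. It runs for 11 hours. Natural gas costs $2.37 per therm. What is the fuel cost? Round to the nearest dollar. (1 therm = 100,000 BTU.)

Heat delivered = 117,000 BTU/h × 11 h = 1,287,000 BTU
Gas input = 1,287,000 / 0.68 = 1,892,647 BTU
= 1,892,647 / 100,000 = 18.93 therm
Cost = 18.93 × $2.37/therm = $44.86 ≈ $45

$45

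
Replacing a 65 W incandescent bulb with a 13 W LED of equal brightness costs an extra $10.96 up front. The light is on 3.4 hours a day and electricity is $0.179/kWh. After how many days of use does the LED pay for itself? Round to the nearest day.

346 days

Power saved = 65 − 13 = 52 W
Daily energy saved = 52 W × 3.4 h = 176.8 Wh = 0.1768 kWh
Daily savings = 0.1768 × $0.179 = $0.0316
Payback = $10.96 / $0.0316 per day = 346.3 days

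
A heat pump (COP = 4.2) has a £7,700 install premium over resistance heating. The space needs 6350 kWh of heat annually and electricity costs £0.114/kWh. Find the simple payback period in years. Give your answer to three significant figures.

Resistance: 6350 kWh × £0.114 = £723.90/yr
Heat pump: 6350 / 4.2 = 1512 kWh in → × £0.114 = £172.36/yr
Annual savings = £551.54
Payback = £7,700 / £551.54 = 14 years

14 years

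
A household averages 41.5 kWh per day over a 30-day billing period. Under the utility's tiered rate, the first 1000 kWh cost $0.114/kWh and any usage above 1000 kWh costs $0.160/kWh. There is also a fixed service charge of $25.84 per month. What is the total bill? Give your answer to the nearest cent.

$179.04

Usage = 41.5 kWh/day × 30 days = 1245 kWh
First 1000 kWh × $0.114 = $114.00
Remaining 245 kWh × $0.160 = $39.20
Energy charge = $153.20; + service $25.84 = $179.04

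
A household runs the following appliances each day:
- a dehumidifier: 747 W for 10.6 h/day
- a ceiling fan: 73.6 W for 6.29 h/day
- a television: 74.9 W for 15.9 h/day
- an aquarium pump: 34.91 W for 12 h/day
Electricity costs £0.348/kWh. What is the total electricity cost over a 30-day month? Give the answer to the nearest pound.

dehumidifier: 747 W × 10.6 h × 30 d = 237,546 Wh = 237.5 kWh
ceiling fan: 73.6 W × 6.29 h × 30 d = 13,888 Wh = 13.89 kWh
television: 74.9 W × 15.9 h × 30 d = 35,727 Wh = 35.73 kWh
aquarium pump: 34.91 W × 12 h × 30 d = 12,568 Wh = 12.57 kWh
Total energy = 237.5 + 13.89 + 35.73 + 12.57 = 299.7 kWh
Cost = 299.7 kWh × £0.348 = £104.31 ≈ £104

£104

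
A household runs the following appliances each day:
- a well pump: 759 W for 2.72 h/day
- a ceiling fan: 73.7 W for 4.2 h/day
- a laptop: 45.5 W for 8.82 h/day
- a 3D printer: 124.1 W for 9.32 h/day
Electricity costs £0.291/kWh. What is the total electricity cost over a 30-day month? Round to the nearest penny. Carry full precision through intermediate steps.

well pump: 759 W × 2.72 h × 30 d = 61,934 Wh = 61.93 kWh
ceiling fan: 73.7 W × 4.2 h × 30 d = 9,286 Wh = 9.286 kWh
laptop: 45.5 W × 8.82 h × 30 d = 12,039 Wh = 12.04 kWh
3D printer: 124.1 W × 9.32 h × 30 d = 34,698 Wh = 34.7 kWh
Total energy = 61.93 + 9.286 + 12.04 + 34.7 = 118 kWh
Cost = 118 kWh × £0.291 = £34.33

£34.33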